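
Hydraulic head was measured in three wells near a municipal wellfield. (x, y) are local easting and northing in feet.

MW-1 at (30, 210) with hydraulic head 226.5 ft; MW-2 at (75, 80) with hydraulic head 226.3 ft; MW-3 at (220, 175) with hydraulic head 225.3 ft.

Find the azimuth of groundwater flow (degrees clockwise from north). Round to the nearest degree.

084°

With h = a·x + b·y + c and MW-1 as origin, the differences give:
  45·a + (-130)·b = -0.2
  190·a + (-35)·b = -1.2
Eliminate b (×(-35) and ×(-130), subtract): 23125·a = -149.00 → a = ∂h/∂x = -0.006443
Back-substitute: b = ∂h/∂y = -0.0006919.
Flow direction (−∇h) has components (+0.006443 E, +0.0006919 N).
Azimuth = atan2(E, N) = atan2(+0.006443, +0.0006919) = 83.9° ≈ 084°.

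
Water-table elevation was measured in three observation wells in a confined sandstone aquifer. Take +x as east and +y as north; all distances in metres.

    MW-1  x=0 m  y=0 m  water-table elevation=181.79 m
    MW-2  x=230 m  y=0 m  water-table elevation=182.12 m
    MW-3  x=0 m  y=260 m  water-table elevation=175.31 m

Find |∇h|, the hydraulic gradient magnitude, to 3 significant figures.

0.0250

∂h/∂x = (182.12 − 181.79) / (230 − 0) = +0.001435
∂h/∂y = (175.31 − 181.79) / (260 − 0) = -0.02492
|∇h| = √(0.001435² + -0.02492²) = 0.02496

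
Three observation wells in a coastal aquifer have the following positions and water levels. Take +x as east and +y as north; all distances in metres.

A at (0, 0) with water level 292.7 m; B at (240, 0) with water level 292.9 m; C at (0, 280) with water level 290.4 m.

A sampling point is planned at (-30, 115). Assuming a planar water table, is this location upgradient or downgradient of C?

upgradient

∂h/∂x = (292.9 − 292.7) / (240 − 0) = +0.0008333
∂h/∂y = (290.4 − 292.7) / (280 − 0) = -0.008214
Head at (-30, 115) = 292.7 + (+0.0008333)·(-30) + (-0.008214)·(115) = 291.73 m.
That is higher than the 290.4 m at C, so the point is upgradient.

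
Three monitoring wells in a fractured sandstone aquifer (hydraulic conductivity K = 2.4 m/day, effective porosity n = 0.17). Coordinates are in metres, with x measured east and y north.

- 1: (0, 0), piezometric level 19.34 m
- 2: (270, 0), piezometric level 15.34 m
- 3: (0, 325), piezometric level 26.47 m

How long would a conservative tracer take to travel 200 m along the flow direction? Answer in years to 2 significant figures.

∂h/∂x = (15.34 − 19.34) / (270 − 0) = -0.01481
∂h/∂y = (26.47 − 19.34) / (325 − 0) = +0.02194
|∇h| = √(-0.01481² + 0.02194²) = 0.02647
Seepage velocity v = K·i/n = 2.4 × 0.02647 / 0.17 = 0.3737 m/day.
t = 200 / 0.3737 = 535.2 days = 1.47 years.

1.5 years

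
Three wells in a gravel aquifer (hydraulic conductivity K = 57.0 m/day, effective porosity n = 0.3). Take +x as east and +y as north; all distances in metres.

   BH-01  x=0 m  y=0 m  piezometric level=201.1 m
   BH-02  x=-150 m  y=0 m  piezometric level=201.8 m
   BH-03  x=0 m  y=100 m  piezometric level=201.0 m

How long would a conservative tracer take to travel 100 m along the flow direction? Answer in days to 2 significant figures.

∂h/∂x = (201.8 − 201.1) / (-150 − 0) = -0.004667
∂h/∂y = (201.0 − 201.1) / (100 − 0) = -0.0010000
|∇h| = √(-0.004667² + -0.0010000²) = 0.004773
Seepage velocity v = K·i/n = 57.0 × 0.004773 / 0.3 = 0.9069 m/day.
t = 100 / 0.9069 = 110.3 days.

110 days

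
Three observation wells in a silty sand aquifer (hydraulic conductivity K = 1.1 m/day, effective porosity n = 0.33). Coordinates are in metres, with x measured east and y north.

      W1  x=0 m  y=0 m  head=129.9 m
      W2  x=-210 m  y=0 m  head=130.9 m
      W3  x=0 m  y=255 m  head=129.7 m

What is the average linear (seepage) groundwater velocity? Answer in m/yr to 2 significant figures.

∂h/∂x = (130.9 − 129.9) / (-210 − 0) = -0.004762
∂h/∂y = (129.7 − 129.9) / (255 − 0) = -0.0007843
|∇h| = √(-0.004762² + -0.0007843²) = 0.004826
Seepage velocity v = K·i/n = 1.1 × 0.004826 / 0.33 = 0.01609 m/day = 5.877 m/yr.

5.9 m/yr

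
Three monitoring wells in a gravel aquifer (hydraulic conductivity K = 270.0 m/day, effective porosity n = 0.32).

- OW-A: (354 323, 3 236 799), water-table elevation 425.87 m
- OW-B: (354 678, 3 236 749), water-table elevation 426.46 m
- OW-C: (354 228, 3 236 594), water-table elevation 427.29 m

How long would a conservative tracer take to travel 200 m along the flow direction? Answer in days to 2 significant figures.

33 days

Taking OW-A as reference: OW-B−OW-A = (355, -50, +0.59); OW-C−OW-A = (-95, -205, +1.42).
Solve a·Δx + b·Δy = Δh: det = 355·(-205) − (-95)·(-50) = -77525.
∂h/∂x = [(+0.59)·(-205) − (+1.42)·(-50)] / -77525 = +0.0006443
∂h/∂y = [355·(+1.42) − (-95)·(+0.59)] / -77525 = -0.007225
|∇h| = √(0.0006443² + -0.007225²) = 0.007254
Seepage velocity v = K·i/n = 270.0 × 0.007254 / 0.32 = 6.121 m/day.
t = 200 / 6.121 = 32.67 days.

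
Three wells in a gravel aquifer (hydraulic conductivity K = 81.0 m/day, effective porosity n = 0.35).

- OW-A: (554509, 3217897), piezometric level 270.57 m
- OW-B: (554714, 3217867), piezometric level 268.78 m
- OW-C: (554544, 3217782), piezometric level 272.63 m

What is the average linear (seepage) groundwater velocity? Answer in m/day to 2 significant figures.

5.7 m/day

Taking OW-A as reference: OW-B−OW-A = (205, -30, -1.79); OW-C−OW-A = (35, -115, +2.06).
Solve a·Δx + b·Δy = Δh: det = 205·(-115) − 35·(-30) = -22525.
∂h/∂x = [(-1.79)·(-115) − (+2.06)·(-30)] / -22525 = -0.01188
∂h/∂y = [205·(+2.06) − 35·(-1.79)] / -22525 = -0.02153
|∇h| = √(-0.01188² + -0.02153²) = 0.02459
Seepage velocity v = K·i/n = 81.0 × 0.02459 / 0.35 = 5.691 m/day.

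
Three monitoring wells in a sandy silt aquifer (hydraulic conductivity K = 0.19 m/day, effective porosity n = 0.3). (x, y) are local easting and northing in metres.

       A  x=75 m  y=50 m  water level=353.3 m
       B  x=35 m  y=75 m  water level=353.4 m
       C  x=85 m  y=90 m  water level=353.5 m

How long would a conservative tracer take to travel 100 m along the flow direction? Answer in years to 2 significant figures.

88 years

Differences from A: to B (Δx, Δy, Δh) = (-40, 25, +0.1); to C = (10, 40, +0.2).
Determinant of the coordinate differences = (-40)·40 − 10·25 = -1850.
∂h/∂x = [(+0.1)·40 − (+0.2)·25] / -1850 = +0.0005405
∂h/∂y = [(-40)·(+0.2) − 10·(+0.1)] / -1850 = +0.004865
|∇h| = √(0.0005405² + 0.004865²) = 0.004895
Seepage velocity v = K·i/n = 0.19 × 0.004895 / 0.3 = 0.0031 m/day.
t = 100 / 0.0031 = 3.226e+04 days = 88.3 years.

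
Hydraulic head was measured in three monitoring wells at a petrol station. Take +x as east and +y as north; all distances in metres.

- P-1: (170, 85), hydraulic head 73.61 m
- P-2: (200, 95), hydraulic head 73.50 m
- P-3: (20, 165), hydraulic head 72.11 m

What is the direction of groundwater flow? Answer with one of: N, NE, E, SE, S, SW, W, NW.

N

Three-point gradient (reference P-1): Δ to P-2 = (30, 10, -0.11), Δ to P-3 = (-150, 80, -1.50).
∂h/∂x = +0.001590, ∂h/∂y = -0.01577 (det = 3900).
Flow = −∇h = (-0.001590 east, +0.01577 north), which points north.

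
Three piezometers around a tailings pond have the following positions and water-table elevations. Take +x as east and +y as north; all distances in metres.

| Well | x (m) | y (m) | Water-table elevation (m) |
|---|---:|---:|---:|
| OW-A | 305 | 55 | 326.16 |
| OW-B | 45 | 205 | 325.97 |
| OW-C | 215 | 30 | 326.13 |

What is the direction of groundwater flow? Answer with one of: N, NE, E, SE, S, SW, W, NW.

NW

Three-point gradient (reference OW-A): Δ to OW-B = (-260, 150, -0.19), Δ to OW-C = (-90, -25, -0.03).
∂h/∂x = +0.0004625, ∂h/∂y = -0.0004650 (det = 20000).
Flow = −∇h = (-0.0004625 east, +0.0004650 north), which points northwest.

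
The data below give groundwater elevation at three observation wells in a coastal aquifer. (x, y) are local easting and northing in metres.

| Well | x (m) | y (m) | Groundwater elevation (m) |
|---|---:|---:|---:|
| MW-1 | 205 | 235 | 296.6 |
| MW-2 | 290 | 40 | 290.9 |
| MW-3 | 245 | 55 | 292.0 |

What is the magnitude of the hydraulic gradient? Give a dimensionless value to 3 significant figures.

Taking MW-1 as reference: MW-2−MW-1 = (85, -195, -5.7); MW-3−MW-1 = (40, -180, -4.6).
Solve a·Δx + b·Δy = Δh: det = 85·(-180) − 40·(-195) = -7500.
∂h/∂x = [(-5.7)·(-180) − (-4.6)·(-195)] / -7500 = -0.01720
∂h/∂y = [85·(-4.6) − 40·(-5.7)] / -7500 = +0.02173
|∇h| = √(-0.01720² + 0.02173²) = 0.02771

0.0277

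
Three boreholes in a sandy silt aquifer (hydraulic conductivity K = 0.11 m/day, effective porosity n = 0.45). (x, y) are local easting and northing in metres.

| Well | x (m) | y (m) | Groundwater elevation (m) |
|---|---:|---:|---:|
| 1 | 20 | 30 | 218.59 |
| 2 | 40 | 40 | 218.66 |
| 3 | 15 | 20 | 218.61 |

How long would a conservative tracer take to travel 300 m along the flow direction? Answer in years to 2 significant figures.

430 years

Taking 1 as reference: 2−1 = (20, 10, +0.07); 3−1 = (-5, -10, +0.02).
Determinant of the coordinate differences = 20·(-10) − (-5)·10 = -150.
∂h/∂x = [(+0.07)·(-10) − (+0.02)·10] / -150 = +0.006000
∂h/∂y = [20·(+0.02) − (-5)·(+0.07)] / -150 = -0.005000
|∇h| = √(0.006000² + -0.005000²) = 0.00781
Seepage velocity v = K·i/n = 0.11 × 0.00781 / 0.45 = 0.001909 m/day.
t = 300 / 0.001909 = 1.572e+05 days = 430 years.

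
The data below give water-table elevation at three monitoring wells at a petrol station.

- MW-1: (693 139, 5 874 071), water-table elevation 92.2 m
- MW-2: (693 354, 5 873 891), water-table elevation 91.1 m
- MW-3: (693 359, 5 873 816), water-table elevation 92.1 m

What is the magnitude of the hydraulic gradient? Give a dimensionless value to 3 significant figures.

Three-point gradient (reference MW-1): Δ to MW-2 = (215, -180, -1.1), Δ to MW-3 = (220, -255, -0.1).
∂h/∂x = -0.01724, ∂h/∂y = -0.01448 (det = -15225).
|∇h| = √(-0.01724² + -0.01448²) = 0.02251

0.0225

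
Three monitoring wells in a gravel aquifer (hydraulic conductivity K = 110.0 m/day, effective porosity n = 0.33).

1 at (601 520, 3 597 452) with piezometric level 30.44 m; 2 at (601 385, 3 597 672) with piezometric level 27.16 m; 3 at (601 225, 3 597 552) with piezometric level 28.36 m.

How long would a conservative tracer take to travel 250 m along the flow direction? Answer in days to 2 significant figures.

With h = a·x + b·y + c and 1 as origin, the differences give:
  (-135)·a + 220·b = -3.28
  (-295)·a + 100·b = -2.08
Eliminate b (×100 and ×220, subtract): 51400·a = 129.600 → a = ∂h/∂x = +0.002521
Back-substitute: b = ∂h/∂y = -0.01336.
|∇h| = √(0.002521² + -0.01336²) = 0.0136
Seepage velocity v = K·i/n = 110.0 × 0.0136 / 0.33 = 4.533 m/day.
t = 250 / 4.533 = 55.15 days.

55 days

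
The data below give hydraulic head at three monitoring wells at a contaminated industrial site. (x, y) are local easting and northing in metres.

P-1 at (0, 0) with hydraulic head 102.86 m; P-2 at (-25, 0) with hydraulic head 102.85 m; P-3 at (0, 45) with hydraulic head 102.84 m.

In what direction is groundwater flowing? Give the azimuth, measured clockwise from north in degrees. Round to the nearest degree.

∂h/∂x = (102.85 − 102.86) / (-25 − 0) = +0.0004000
∂h/∂y = (102.84 − 102.86) / (45 − 0) = -0.0004444
Flow direction (−∇h) has components (-0.0004000 E, +0.0004444 N).
Azimuth = atan2(E, N) = atan2(-0.0004000, +0.0004444) = 318.0° ≈ 318°.

318°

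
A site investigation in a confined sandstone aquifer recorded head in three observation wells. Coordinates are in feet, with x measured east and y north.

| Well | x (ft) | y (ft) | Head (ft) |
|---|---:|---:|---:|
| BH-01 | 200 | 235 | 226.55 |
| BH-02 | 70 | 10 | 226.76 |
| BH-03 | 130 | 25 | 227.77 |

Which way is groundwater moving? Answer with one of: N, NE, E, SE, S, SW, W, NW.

NW

Taking BH-01 as reference: BH-02−BH-01 = (-130, -225, +0.21); BH-03−BH-01 = (-70, -210, +1.22).
Solve a·Δx + b·Δy = Δh: det = (-130)·(-210) − (-70)·(-225) = 11550.
∂h/∂x = [(+0.21)·(-210) − (+1.22)·(-225)] / 11550 = +0.01995
∂h/∂y = [(-130)·(+1.22) − (-70)·(+0.21)] / 11550 = -0.01246
Flow = −∇h = (-0.01995 east, +0.01246 north), which points northwest.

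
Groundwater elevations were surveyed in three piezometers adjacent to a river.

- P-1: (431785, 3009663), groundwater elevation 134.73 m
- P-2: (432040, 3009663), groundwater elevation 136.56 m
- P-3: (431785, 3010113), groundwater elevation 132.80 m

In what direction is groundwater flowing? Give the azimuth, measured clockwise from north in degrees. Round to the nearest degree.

∂h/∂x = (136.56 − 134.73) / (432040 − 431785) = +0.007176
∂h/∂y = (132.80 − 134.73) / (3010113 − 3009663) = -0.004289
Flow direction (−∇h) has components (-0.007176 E, +0.004289 N).
Azimuth = atan2(E, N) = atan2(-0.007176, +0.004289) = 300.9° ≈ 301°.

301°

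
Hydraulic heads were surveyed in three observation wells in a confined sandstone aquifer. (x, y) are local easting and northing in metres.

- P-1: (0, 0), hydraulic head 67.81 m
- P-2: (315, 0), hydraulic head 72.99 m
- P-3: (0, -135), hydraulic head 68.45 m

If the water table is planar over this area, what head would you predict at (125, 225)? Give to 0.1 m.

68.8 m

∂h/∂x = (72.99 − 67.81) / (315 − 0) = +0.01644
∂h/∂y = (68.45 − 67.81) / (-135 − 0) = -0.004741
h(125, 225) = 67.81 + (+0.01644)·(125) + (-0.004741)·(225) = 67.81 +2.056 -1.067 = 68.799 m.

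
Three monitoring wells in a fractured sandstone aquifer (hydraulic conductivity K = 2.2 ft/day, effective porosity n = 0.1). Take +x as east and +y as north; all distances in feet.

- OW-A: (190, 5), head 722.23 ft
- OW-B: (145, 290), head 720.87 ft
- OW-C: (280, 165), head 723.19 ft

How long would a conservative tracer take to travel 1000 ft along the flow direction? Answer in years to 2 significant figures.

8.2 years

Differences from OW-A: to OW-B (Δx, Δy, Δh) = (-45, 285, -1.36); to OW-C = (90, 160, +0.96).
Solve a·Δx + b·Δy = Δh: det = (-45)·160 − 90·285 = -32850.
∂h/∂x = [(-1.36)·160 − (+0.96)·285] / -32850 = +0.01495
∂h/∂y = [(-45)·(+0.96) − 90·(-1.36)] / -32850 = -0.002411
|∇h| = √(0.01495² + -0.002411²) = 0.01514
Seepage velocity v = K·i/n = 2.2 × 0.01514 / 0.1 = 0.3331 ft/day.
t = 1000 / 0.3331 = 3002 days = 8.22 years.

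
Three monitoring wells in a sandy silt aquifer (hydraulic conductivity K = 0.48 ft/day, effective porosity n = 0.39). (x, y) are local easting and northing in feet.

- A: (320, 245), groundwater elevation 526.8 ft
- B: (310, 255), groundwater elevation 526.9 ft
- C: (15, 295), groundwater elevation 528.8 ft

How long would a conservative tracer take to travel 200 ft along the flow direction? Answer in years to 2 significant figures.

62 years

With h = a·x + b·y + c and A as origin, the differences give:
  (-10)·a + 10·b = +0.1
  (-305)·a + 50·b = +2.0
Eliminate b (×50 and ×10, subtract): 2550·a = -15.00 → a = ∂h/∂x = -0.005882
Back-substitute: b = ∂h/∂y = +0.004118.
|∇h| = √(-0.005882² + 0.004118²) = 0.00718
Seepage velocity v = K·i/n = 0.48 × 0.00718 / 0.39 = 0.008837 ft/day.
t = 200 / 0.008837 = 2.263e+04 days = 62 years.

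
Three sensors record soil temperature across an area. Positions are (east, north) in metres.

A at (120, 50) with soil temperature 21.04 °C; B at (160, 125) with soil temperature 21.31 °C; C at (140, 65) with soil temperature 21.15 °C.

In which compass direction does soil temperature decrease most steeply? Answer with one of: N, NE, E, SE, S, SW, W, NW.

W

Three-point gradient (reference A): Δ to B = (40, 75, +0.27), Δ to C = (20, 15, +0.11).
∂T/∂x = +0.004667, ∂T/∂y = +0.001111 (det = -900).
Steepest decrease is along −∇f = (-0.004667 E, -0.001111 N) → west.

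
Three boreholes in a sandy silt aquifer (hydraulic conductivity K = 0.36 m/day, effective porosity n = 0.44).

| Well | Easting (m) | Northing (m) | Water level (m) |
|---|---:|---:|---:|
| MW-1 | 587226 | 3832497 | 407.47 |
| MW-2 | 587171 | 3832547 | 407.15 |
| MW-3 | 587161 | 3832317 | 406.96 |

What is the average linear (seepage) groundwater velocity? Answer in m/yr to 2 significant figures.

Differences from MW-1: to MW-2 (Δx, Δy, Δh) = (-55, 50, -0.32); to MW-3 = (-65, -180, -0.51).
Solve a·Δx + b·Δy = Δh: det = (-55)·(-180) − (-65)·50 = 13150.
∂h/∂x = [(-0.32)·(-180) − (-0.51)·50] / 13150 = +0.006319
∂h/∂y = [(-55)·(-0.51) − (-65)·(-0.32)] / 13150 = +0.0005513
|∇h| = √(0.006319² + 0.0005513²) = 0.006343
Seepage velocity v = K·i/n = 0.36 × 0.006343 / 0.44 = 0.00519 m/day = 1.896 m/yr.

1.9 m/yr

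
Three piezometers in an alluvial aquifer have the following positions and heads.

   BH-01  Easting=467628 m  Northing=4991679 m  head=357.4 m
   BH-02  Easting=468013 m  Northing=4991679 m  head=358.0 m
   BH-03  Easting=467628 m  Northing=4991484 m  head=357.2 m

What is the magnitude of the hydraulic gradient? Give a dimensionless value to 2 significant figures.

∂h/∂x = (358.0 − 357.4) / (468013 − 467628) = +0.001558
∂h/∂y = (357.2 − 357.4) / (4991484 − 4991679) = +0.001026
|∇h| = √(0.001558² + 0.001026²) = 0.001865

0.0019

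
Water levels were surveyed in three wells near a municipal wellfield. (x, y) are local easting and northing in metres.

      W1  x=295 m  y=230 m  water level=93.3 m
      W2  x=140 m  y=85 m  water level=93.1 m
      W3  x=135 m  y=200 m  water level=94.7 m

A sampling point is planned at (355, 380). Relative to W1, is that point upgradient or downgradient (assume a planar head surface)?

Three-point gradient (reference W1): Δ to W2 = (-155, -145, -0.2), Δ to W3 = (-160, -30, +1.4).
∂h/∂x = -0.01127, ∂h/∂y = +0.01342 (det = -18550).
Head at (355, 380) = 93.3 + (-0.01127)·(60) + (+0.01342)·(150) = 94.64 m.
That is higher than the 93.3 m at W1, so the point is upgradient.

upgradient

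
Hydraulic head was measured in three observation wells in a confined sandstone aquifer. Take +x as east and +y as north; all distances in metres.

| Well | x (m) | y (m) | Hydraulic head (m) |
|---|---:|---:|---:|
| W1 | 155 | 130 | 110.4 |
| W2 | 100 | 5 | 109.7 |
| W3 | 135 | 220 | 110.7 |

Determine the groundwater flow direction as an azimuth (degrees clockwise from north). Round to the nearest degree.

220°

Differences from W1: to W2 (Δx, Δy, Δh) = (-55, -125, -0.7); to W3 = (-20, 90, +0.3).
Solve a·Δx + b·Δy = Δh: det = (-55)·90 − (-20)·(-125) = -7450.
∂h/∂x = [(-0.7)·90 − (+0.3)·(-125)] / -7450 = +0.003423
∂h/∂y = [(-55)·(+0.3) − (-20)·(-0.7)] / -7450 = +0.004094
Flow direction (−∇h) has components (-0.003423 E, -0.004094 N).
Azimuth = atan2(E, N) = atan2(-0.003423, -0.004094) = 219.9° ≈ 220°.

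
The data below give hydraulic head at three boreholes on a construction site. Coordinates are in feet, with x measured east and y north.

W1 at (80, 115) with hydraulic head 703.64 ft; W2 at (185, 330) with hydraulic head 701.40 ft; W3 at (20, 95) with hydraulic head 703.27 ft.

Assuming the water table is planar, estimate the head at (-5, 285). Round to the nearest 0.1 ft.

With h = a·x + b·y + c and W1 as origin, the differences give:
  105·a + 215·b = -2.24
  (-60)·a + (-20)·b = -0.37
Eliminate b (×(-20) and ×215, subtract): 10800·a = 124.350 → a = ∂h/∂x = +0.01151
Back-substitute: b = ∂h/∂y = -0.01604.
h(-5, 285) = 703.64 + (+0.01151)·(-85) + (-0.01604)·(170) = 703.64 -0.979 -2.727 = 699.934 ft.

699.9 ft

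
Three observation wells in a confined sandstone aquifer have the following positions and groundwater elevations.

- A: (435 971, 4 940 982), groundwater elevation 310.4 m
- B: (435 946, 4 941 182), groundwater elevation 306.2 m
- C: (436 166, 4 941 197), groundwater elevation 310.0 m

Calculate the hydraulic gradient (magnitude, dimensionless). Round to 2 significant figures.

With h = a·x + b·y + c and A as origin, the differences give:
  (-25)·a + 200·b = -4.2
  195·a + 215·b = -0.4
Eliminate b (×215 and ×200, subtract): -44375·a = -823.00 → a = ∂h/∂x = +0.01855
Back-substitute: b = ∂h/∂y = -0.01868.
|∇h| = √(0.01855² + -0.01868²) = 0.02633

0.026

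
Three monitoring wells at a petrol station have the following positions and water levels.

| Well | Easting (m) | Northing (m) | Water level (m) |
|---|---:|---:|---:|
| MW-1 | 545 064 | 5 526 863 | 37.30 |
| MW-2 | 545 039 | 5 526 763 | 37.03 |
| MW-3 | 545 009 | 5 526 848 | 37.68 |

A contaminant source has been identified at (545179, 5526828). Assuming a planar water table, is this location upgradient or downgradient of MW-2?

Taking MW-1 as reference: MW-2−MW-1 = (-25, -100, -0.27); MW-3−MW-1 = (-55, -15, +0.38).
Determinant of the coordinate differences = (-25)·(-15) − (-55)·(-100) = -5125.
∂h/∂x = [(-0.27)·(-15) − (+0.38)·(-100)] / -5125 = -0.008205
∂h/∂y = [(-25)·(+0.38) − (-55)·(-0.27)] / -5125 = +0.004751
Head at (545179, 5526828) = 37.30 + (-0.008205)·(115) + (+0.004751)·(-35) = 36.19 m.
That is lower than the 37.03 m at MW-2, so the point is downgradient.

downgradient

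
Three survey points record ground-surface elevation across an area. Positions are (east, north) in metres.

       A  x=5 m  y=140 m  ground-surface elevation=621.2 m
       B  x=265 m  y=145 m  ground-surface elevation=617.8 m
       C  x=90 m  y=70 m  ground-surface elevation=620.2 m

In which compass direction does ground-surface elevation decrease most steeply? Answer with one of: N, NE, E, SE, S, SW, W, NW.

With z = a·x + b·y + c and A as origin, the differences give:
  260·a + 5·b = -3.4
  85·a + (-70)·b = -1.0
Eliminate b (×(-70) and ×5, subtract): -18625·a = 243.00 → a = ∂z/∂x = -0.01305
Back-substitute: b = ∂z/∂y = -0.001557.
Steepest decrease is along −∇f = (+0.01305 E, +0.001557 N) → east.

E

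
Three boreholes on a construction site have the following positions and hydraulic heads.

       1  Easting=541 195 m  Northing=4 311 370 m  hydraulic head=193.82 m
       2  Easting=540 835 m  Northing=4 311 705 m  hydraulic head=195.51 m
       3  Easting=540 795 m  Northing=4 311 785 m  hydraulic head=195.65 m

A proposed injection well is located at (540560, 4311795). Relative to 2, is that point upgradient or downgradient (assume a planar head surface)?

Differences from 1: to 2 (Δx, Δy, Δh) = (-360, 335, +1.69); to 3 = (-400, 415, +1.83).
Solve a·Δx + b·Δy = Δh: det = (-360)·415 − (-400)·335 = -15400.
∂h/∂x = [(+1.69)·415 − (+1.83)·335] / -15400 = -0.005734
∂h/∂y = [(-360)·(+1.83) − (-400)·(+1.69)] / -15400 = -0.001117
Head at (540560, 4311795) = 193.82 + (-0.005734)·(-635) + (-0.001117)·(425) = 196.99 m.
That is higher than the 195.51 m at 2, so the point is upgradient.

upgradient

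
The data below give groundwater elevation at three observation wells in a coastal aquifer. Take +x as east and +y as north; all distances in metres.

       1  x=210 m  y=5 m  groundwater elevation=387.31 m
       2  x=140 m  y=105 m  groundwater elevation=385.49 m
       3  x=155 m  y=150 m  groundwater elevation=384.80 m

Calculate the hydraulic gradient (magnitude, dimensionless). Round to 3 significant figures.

Three-point gradient (reference 1): Δ to 2 = (-70, 100, -1.82), Δ to 3 = (-55, 145, -2.51).
∂h/∂x = +0.002774, ∂h/∂y = -0.01626 (det = -4650).
|∇h| = √(0.002774² + -0.01626²) = 0.01649

0.0165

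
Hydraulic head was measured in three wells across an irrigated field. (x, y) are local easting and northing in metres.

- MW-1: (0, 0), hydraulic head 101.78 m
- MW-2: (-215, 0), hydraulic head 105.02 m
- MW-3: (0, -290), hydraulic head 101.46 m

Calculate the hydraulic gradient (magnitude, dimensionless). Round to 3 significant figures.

0.0151

∂h/∂x = (105.02 − 101.78) / (-215 − 0) = -0.01507
∂h/∂y = (101.46 − 101.78) / (-290 − 0) = +0.001103
|∇h| = √(-0.01507² + 0.001103²) = 0.01511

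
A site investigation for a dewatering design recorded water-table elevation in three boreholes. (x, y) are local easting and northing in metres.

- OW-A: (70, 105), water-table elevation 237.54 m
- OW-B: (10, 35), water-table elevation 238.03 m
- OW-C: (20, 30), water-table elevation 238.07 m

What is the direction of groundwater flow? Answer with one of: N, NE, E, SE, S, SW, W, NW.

With h = a·x + b·y + c and OW-A as origin, the differences give:
  (-60)·a + (-70)·b = +0.49
  (-50)·a + (-75)·b = +0.53
Eliminate b (×(-75) and ×(-70), subtract): 1000·a = 0.350 → a = ∂h/∂x = +0.0003500
Back-substitute: b = ∂h/∂y = -0.007300.
Flow = −∇h = (-0.0003500 east, +0.007300 north), which points north.

N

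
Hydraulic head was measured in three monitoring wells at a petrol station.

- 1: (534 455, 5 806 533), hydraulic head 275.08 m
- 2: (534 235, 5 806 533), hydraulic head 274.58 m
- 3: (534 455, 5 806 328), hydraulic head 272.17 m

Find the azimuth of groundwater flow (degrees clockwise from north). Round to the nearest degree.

189°

∂h/∂x = (274.58 − 275.08) / (534235 − 534455) = +0.002273
∂h/∂y = (272.17 − 275.08) / (5806328 − 5806533) = +0.01420
Flow direction (−∇h) has components (-0.002273 E, -0.01420 N).
Azimuth = atan2(E, N) = atan2(-0.002273, -0.01420) = 189.1° ≈ 189°.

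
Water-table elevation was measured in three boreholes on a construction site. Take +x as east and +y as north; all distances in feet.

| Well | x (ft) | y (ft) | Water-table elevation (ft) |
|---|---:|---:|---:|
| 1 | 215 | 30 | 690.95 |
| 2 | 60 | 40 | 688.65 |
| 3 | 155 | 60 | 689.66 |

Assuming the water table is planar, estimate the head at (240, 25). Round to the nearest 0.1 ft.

691.4 ft

Three-point gradient (reference 1): Δ to 2 = (-155, 10, -2.30), Δ to 3 = (-60, 30, -1.29).
∂h/∂x = +0.01385, ∂h/∂y = -0.01530 (det = -4050).
h(240, 25) = 690.95 + (+0.01385)·(25) + (-0.01530)·(-5) = 690.95 +0.346 +0.076 = 691.373 ft.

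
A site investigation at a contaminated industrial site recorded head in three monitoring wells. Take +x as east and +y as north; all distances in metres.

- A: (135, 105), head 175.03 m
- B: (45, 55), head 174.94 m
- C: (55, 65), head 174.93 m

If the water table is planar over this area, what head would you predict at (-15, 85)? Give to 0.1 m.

Three-point gradient (reference A): Δ to B = (-90, -50, -0.09), Δ to C = (-80, -40, -0.10).
∂h/∂x = +0.003500, ∂h/∂y = -0.004500 (det = -400).
h(-15, 85) = 175.03 + (+0.003500)·(-150) + (-0.004500)·(-20) = 175.03 -0.525 +0.090 = 174.595 m.

174.6 m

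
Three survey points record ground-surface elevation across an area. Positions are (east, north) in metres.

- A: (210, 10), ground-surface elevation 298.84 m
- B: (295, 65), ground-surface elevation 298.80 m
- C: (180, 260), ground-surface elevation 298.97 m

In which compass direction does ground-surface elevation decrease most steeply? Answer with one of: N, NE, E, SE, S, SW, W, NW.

SE

With z = a·x + b·y + c and A as origin, the differences give:
  85·a + 55·b = -0.04
  (-30)·a + 250·b = +0.13
Eliminate b (×250 and ×55, subtract): 22900·a = -17.150 → a = ∂z/∂x = -0.0007489
Back-substitute: b = ∂z/∂y = +0.0004301.
Steepest decrease is along −∇f = (+0.0007489 E, -0.0004301 N) → southeast.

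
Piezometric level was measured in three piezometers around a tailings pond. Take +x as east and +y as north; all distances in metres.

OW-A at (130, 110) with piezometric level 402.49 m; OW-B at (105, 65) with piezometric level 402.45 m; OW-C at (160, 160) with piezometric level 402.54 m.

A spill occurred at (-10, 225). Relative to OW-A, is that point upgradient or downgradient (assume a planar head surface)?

Differences from OW-A: to OW-B (Δx, Δy, Δh) = (-25, -45, -0.04); to OW-C = (30, 50, +0.05).
Solve a·Δx + b·Δy = Δh: det = (-25)·50 − 30·(-45) = 100.
∂h/∂x = [(-0.04)·50 − (+0.05)·(-45)] / 100 = +0.002500
∂h/∂y = [(-25)·(+0.05) − 30·(-0.04)] / 100 = -0.0005000
Head at (-10, 225) = 402.49 + (+0.002500)·(-140) + (-0.0005000)·(115) = 402.08 m.
That is lower than the 402.49 m at OW-A, so the point is downgradient.

downgradient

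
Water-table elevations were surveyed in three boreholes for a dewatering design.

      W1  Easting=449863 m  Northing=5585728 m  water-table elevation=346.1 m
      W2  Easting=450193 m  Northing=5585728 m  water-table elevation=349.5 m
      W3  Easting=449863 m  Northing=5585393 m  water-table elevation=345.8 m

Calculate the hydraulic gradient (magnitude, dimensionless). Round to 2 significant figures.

∂h/∂x = (349.5 − 346.1) / (450193 − 449863) = +0.01030
∂h/∂y = (345.8 − 346.1) / (5585393 − 5585728) = +0.0008955
|∇h| = √(0.01030² + 0.0008955²) = 0.01034

0.010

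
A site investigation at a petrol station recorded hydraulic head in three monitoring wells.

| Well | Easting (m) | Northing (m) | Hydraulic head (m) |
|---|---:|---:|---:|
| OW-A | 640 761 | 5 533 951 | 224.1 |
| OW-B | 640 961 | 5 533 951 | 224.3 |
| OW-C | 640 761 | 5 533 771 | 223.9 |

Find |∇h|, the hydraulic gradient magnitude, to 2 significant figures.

0.0015

∂h/∂x = (224.3 − 224.1) / (640961 − 640761) = +0.001000
∂h/∂y = (223.9 − 224.1) / (5533771 − 5533951) = +0.001111
|∇h| = √(0.001000² + 0.001111²) = 0.001495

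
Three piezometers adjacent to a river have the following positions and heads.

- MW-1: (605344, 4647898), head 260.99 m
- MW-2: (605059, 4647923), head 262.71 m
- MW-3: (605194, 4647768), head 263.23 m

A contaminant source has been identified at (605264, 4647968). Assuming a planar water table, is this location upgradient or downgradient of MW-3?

downgradient

With h = a·x + b·y + c and MW-1 as origin, the differences give:
  (-285)·a + 25·b = +1.72
  (-150)·a + (-130)·b = +2.24
Eliminate b (×(-130) and ×25, subtract): 40800·a = -279.600 → a = ∂h/∂x = -0.006853
Back-substitute: b = ∂h/∂y = -0.009324.
Head at (605264, 4647968) = 260.99 + (-0.006853)·(-80) + (-0.009324)·(70) = 260.89 m.
That is lower than the 263.23 m at MW-3, so the point is downgradient.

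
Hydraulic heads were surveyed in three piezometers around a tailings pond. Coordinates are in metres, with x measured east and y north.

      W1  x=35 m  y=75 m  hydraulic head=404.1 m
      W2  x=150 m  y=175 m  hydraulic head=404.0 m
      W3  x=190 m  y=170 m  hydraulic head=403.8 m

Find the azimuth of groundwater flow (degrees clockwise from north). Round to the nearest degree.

Differences from W1: to W2 (Δx, Δy, Δh) = (115, 100, -0.1); to W3 = (155, 95, -0.3).
Determinant of the coordinate differences = 115·95 − 155·100 = -4575.
∂h/∂x = [(-0.1)·95 − (-0.3)·100] / -4575 = -0.004481
∂h/∂y = [115·(-0.3) − 155·(-0.1)] / -4575 = +0.004153
Flow direction (−∇h) has components (+0.004481 E, -0.004153 N).
Azimuth = atan2(E, N) = atan2(+0.004481, -0.004153) = 132.8° ≈ 133°.

133°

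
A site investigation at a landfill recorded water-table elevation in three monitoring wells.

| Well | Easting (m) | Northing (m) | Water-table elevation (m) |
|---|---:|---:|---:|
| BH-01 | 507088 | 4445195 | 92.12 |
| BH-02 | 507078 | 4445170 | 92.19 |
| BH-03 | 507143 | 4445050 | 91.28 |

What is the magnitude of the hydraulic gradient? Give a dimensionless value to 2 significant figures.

Differences from BH-01: to BH-02 (Δx, Δy, Δh) = (-10, -25, +0.07); to BH-03 = (55, -145, -0.84).
Determinant of the coordinate differences = (-10)·(-145) − 55·(-25) = 2825.
∂h/∂x = [(+0.07)·(-145) − (-0.84)·(-25)] / 2825 = -0.01103
∂h/∂y = [(-10)·(-0.84) − 55·(+0.07)] / 2825 = +0.001611
|∇h| = √(-0.01103² + 0.001611²) = 0.01115

0.011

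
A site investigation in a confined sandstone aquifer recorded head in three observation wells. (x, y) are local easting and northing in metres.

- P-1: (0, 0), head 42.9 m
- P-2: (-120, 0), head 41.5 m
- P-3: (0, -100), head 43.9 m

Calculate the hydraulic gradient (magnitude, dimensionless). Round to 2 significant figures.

∂h/∂x = (41.5 − 42.9) / (-120 − 0) = +0.01167
∂h/∂y = (43.9 − 42.9) / (-100 − 0) = -0.01000
|∇h| = √(0.01167² + -0.01000²) = 0.01537

0.015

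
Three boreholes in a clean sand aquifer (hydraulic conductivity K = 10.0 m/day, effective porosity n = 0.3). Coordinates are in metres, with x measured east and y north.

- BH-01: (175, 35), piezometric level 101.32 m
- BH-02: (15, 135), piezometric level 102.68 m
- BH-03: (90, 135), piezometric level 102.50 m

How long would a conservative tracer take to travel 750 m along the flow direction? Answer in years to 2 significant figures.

6.1 years

Differences from BH-01: to BH-02 (Δx, Δy, Δh) = (-160, 100, +1.36); to BH-03 = (-85, 100, +1.18).
Determinant of the coordinate differences = (-160)·100 − (-85)·100 = -7500.
∂h/∂x = [(+1.36)·100 − (+1.18)·100] / -7500 = -0.002400
∂h/∂y = [(-160)·(+1.18) − (-85)·(+1.36)] / -7500 = +0.009760
|∇h| = √(-0.002400² + 0.009760²) = 0.01005
Seepage velocity v = K·i/n = 10.0 × 0.01005 / 0.3 = 0.335 m/day.
t = 750 / 0.335 = 2239 days = 6.13 years.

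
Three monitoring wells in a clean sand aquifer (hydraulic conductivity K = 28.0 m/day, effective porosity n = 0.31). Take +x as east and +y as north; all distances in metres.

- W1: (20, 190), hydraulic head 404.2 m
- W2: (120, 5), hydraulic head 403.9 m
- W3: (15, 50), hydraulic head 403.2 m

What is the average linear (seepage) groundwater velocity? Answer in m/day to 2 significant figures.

1.1 m/day

Taking W1 as reference: W2−W1 = (100, -185, -0.3); W3−W1 = (-5, -140, -1.0).
Determinant of the coordinate differences = 100·(-140) − (-5)·(-185) = -14925.
∂h/∂x = [(-0.3)·(-140) − (-1.0)·(-185)] / -14925 = +0.009581
∂h/∂y = [100·(-1.0) − (-5)·(-0.3)] / -14925 = +0.006801
|∇h| = √(0.009581² + 0.006801²) = 0.01175
Seepage velocity v = K·i/n = 28.0 × 0.01175 / 0.31 = 1.061 m/day.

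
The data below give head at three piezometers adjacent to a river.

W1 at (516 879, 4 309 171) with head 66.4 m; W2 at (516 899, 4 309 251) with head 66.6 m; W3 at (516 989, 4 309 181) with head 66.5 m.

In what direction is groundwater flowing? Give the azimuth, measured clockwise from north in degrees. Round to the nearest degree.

197°

Three-point gradient (reference W1): Δ to W2 = (20, 80, +0.2), Δ to W3 = (110, 10, +0.1).
∂h/∂x = +0.0006977, ∂h/∂y = +0.002326 (det = -8600).
Flow direction (−∇h) has components (-0.0006977 E, -0.002326 N).
Azimuth = atan2(E, N) = atan2(-0.0006977, -0.002326) = 196.7° ≈ 197°.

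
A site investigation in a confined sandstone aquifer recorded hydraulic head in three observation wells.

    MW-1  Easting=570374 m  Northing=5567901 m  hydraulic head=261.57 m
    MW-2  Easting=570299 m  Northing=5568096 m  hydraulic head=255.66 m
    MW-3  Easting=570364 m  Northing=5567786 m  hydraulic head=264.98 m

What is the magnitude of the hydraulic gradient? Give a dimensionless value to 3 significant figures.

Differences from MW-1: to MW-2 (Δx, Δy, Δh) = (-75, 195, -5.91); to MW-3 = (-10, -115, +3.41).
Solve a·Δx + b·Δy = Δh: det = (-75)·(-115) − (-10)·195 = 10575.
∂h/∂x = [(-5.91)·(-115) − (+3.41)·195] / 10575 = +0.001390
∂h/∂y = [(-75)·(+3.41) − (-10)·(-5.91)] / 10575 = -0.02977
|∇h| = √(0.001390² + -0.02977²) = 0.0298

0.0298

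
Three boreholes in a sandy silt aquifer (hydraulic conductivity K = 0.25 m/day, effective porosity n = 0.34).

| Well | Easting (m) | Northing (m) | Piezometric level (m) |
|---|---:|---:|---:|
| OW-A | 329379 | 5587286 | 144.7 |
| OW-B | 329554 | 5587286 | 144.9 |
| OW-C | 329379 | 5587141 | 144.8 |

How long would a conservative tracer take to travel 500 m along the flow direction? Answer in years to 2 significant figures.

∂h/∂x = (144.9 − 144.7) / (329554 − 329379) = +0.001143
∂h/∂y = (144.8 − 144.7) / (5587141 − 5587286) = -0.0006897
|∇h| = √(0.001143² + -0.0006897²) = 0.001335
Seepage velocity v = K·i/n = 0.25 × 0.001335 / 0.34 = 0.0009816 m/day.
t = 500 / 0.0009816 = 5.094e+05 days = 1.39e+03 years.

1400 years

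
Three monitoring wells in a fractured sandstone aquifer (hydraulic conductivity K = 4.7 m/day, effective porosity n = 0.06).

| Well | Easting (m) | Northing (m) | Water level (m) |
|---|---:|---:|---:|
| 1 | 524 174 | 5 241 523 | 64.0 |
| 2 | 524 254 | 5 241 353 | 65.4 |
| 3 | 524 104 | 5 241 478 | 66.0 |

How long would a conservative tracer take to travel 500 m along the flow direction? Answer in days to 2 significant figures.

260 days

Taking 1 as reference: 2−1 = (80, -170, +1.4); 3−1 = (-70, -45, +2.0).
Solve a·Δx + b·Δy = Δh: det = 80·(-45) − (-70)·(-170) = -15500.
∂h/∂x = [(+1.4)·(-45) − (+2.0)·(-170)] / -15500 = -0.01787
∂h/∂y = [80·(+2.0) − (-70)·(+1.4)] / -15500 = -0.01665
|∇h| = √(-0.01787² + -0.01665²) = 0.02442
Seepage velocity v = K·i/n = 4.7 × 0.02442 / 0.06 = 1.913 m/day.
t = 500 / 1.913 = 261.4 days.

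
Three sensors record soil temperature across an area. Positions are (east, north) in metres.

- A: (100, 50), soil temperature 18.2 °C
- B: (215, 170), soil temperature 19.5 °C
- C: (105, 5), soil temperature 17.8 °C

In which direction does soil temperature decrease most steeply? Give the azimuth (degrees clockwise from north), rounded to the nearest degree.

Taking A as reference: B−A = (115, 120, +1.3); C−A = (5, -45, -0.4).
Determinant of the coordinate differences = 115·(-45) − 5·120 = -5775.
∂T/∂x = [(+1.3)·(-45) − (-0.4)·120] / -5775 = +0.001818
∂T/∂y = [115·(-0.4) − 5·(+1.3)] / -5775 = +0.009091
Steepest decrease is along −∇f: components (-0.001818 E, -0.009091 N).
Azimuth = atan2(-0.001818, -0.009091) = 191.3° ≈ 191°.

191°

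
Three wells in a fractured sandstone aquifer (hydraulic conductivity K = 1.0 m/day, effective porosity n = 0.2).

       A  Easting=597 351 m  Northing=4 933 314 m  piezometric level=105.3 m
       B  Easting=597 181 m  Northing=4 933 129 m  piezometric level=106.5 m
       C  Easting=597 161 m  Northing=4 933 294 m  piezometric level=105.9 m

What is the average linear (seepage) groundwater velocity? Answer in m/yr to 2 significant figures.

With h = a·x + b·y + c and A as origin, the differences give:
  (-170)·a + (-185)·b = +1.2
  (-190)·a + (-20)·b = +0.6
Eliminate b (×(-20) and ×(-185), subtract): -31750·a = 87.00 → a = ∂h/∂x = -0.002740
Back-substitute: b = ∂h/∂y = -0.003969.
|∇h| = √(-0.002740² + -0.003969²) = 0.004823
Seepage velocity v = K·i/n = 1.0 × 0.004823 / 0.2 = 0.02411 m/day = 8.806 m/yr.

8.8 m/yr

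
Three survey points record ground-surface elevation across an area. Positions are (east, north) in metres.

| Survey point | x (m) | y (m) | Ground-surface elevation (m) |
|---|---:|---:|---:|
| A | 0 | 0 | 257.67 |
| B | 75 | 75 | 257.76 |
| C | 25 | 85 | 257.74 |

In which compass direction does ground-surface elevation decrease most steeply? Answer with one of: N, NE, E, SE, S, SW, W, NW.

SW

With z = a·x + b·y + c and A as origin, the differences give:
  75·a + 75·b = +0.09
  25·a + 85·b = +0.07
Eliminate b (×85 and ×75, subtract): 4500·a = 2.400 → a = ∂z/∂x = +0.0005333
Back-substitute: b = ∂z/∂y = +0.0006667.
Steepest decrease is along −∇f = (-0.0005333 E, -0.0006667 N) → southwest.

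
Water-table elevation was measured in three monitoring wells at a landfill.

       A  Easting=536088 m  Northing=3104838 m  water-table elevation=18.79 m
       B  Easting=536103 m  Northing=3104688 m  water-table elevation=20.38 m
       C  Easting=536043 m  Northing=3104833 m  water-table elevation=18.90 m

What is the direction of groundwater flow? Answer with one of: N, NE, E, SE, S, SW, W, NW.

N

Taking A as reference: B−A = (15, -150, +1.59); C−A = (-45, -5, +0.11).
Determinant of the coordinate differences = 15·(-5) − (-45)·(-150) = -6825.
∂h/∂x = [(+1.59)·(-5) − (+0.11)·(-150)] / -6825 = -0.001253
∂h/∂y = [15·(+0.11) − (-45)·(+1.59)] / -6825 = -0.01073
Flow = −∇h = (+0.001253 east, +0.01073 north), which points north.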